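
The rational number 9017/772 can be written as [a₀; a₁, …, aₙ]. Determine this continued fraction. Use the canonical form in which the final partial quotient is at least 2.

[11; 1, 2, 7, 1, 30]

9017 ÷ 772 → quotient 11, remainder 525
772 ÷ 525 → quotient 1, remainder 247
525 ÷ 247 → quotient 2, remainder 31
247 ÷ 31 → quotient 7, remainder 30
31 ÷ 30 → quotient 1, remainder 1
30 ÷ 1 → quotient 30, remainder 0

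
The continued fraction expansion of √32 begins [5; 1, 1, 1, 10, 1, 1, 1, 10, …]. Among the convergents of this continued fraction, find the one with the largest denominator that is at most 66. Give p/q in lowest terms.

a_0 = 5: 5/1  (≤ bound)
a_1 = 1: 6/1  (≤ bound)
a_2 = 1: 11/2  (≤ bound)
a_3 = 1: 17/3  (≤ bound)
a_4 = 10: 181/32  (≤ bound)
a_5 = 1: 198/35  (≤ bound)
a_6 = 1: 379/67  (> 66, stop)

198/35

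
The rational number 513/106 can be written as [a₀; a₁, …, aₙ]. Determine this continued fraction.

[4; 1, 5, 4, 4]

⌊513/106⌋ = 4, remainder 89
⌊106/89⌋ = 1, remainder 17
⌊89/17⌋ = 5, remainder 4
⌊17/4⌋ = 4, remainder 1
⌊4/1⌋ = 4, remainder 0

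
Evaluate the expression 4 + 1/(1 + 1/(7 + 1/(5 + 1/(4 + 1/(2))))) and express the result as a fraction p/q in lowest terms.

Start with 2.
4 + 1/(2/1) = 4 + 1/2 = 9/2
5 + 1/(9/2) = 5 + 2/9 = 47/9
7 + 1/(47/9) = 7 + 9/47 = 338/47
1 + 1/(338/47) = 1 + 47/338 = 385/338
4 + 1/(385/338) = 4 + 338/385 = 1878/385

1878/385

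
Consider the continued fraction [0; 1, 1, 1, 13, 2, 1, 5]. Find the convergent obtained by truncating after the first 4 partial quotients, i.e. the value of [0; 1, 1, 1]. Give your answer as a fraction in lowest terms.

2/3

a_0 = 0: 0/1
a_1 = 1: 1/1
a_2 = 1: 1/2
a_3 = 1: 2/3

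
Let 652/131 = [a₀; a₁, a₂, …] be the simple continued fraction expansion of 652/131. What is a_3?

1

⌊652/131⌋ = 4, remainder 128
⌊131/128⌋ = 1, remainder 3
⌊128/3⌋ = 42, remainder 2
⌊3/2⌋ = 1, remainder 1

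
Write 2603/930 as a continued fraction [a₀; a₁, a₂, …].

[2; 1, 3, 1, 36, 2, 2]

Apply division with remainder until the remainder is 0:
2603 = 2·930 + 743, so a_0 = 2
930 = 1·743 + 187, so a_1 = 1
743 = 3·187 + 182, so a_2 = 3
187 = 1·182 + 5, so a_3 = 1
182 = 36·5 + 2, so a_4 = 36
5 = 2·2 + 1, so a_5 = 2
2 = 2·1 + 0, so a_6 = 2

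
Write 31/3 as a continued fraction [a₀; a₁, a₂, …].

⌊31/3⌋ = 10, remainder 1
⌊3/1⌋ = 3, remainder 0

[10; 3]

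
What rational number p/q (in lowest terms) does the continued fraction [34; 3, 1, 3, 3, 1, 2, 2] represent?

Build up convergents one term at a time:
a_0 = 34: 34/1
a_1 = 3: 103/3
a_2 = 1: 137/4
a_3 = 3: 514/15
a_4 = 3: 1679/49
a_5 = 1: 2193/64
a_6 = 2: 6065/177
a_7 = 2: 14323/418

14323/418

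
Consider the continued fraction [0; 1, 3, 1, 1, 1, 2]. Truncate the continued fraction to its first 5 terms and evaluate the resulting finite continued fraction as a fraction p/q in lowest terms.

Use the convergent recurrence hₖ = aₖ·hₖ₋₁ + hₖ₋₂ (and likewise for the denominators kₖ):
a_0 = 0: 0/1
a_1 = 1: 1/1
a_2 = 3: 3/4
a_3 = 1: 4/5
a_4 = 1: 7/9

7/9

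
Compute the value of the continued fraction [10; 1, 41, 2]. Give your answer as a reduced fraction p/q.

933/85

Work from the innermost term outward:
Start with 2.
41 + 1/(2/1) = 41 + 1/2 = 83/2
1 + 1/(83/2) = 1 + 2/83 = 85/83
10 + 1/(85/83) = 10 + 83/85 = 933/85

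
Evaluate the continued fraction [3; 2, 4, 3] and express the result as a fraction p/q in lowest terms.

Use the convergent recurrence hₖ = aₖ·hₖ₋₁ + hₖ₋₂ (and likewise for the denominators kₖ):
a_0 = 3: 3/1
a_1 = 2: 7/2
a_2 = 4: 31/9
a_3 = 3: 100/29

100/29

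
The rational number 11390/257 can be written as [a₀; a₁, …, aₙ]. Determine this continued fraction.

[44; 3, 7, 2, 5]

Apply division with remainder until the remainder is 0:
⌊11390/257⌋ = 44, remainder 82
⌊257/82⌋ = 3, remainder 11
⌊82/11⌋ = 7, remainder 5
⌊11/5⌋ = 2, remainder 1
⌊5/1⌋ = 5, remainder 0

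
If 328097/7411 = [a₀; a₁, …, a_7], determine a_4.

7

⌊328097/7411⌋ = 44, remainder 2013
⌊7411/2013⌋ = 3, remainder 1372
⌊2013/1372⌋ = 1, remainder 641
⌊1372/641⌋ = 2, remainder 90
⌊641/90⌋ = 7, remainder 11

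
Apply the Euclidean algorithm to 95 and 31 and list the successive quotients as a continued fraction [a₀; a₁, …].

[3; 15, 2]

⌊95/31⌋ = 3, remainder 2
⌊31/2⌋ = 15, remainder 1
⌊2/1⌋ = 2, remainder 0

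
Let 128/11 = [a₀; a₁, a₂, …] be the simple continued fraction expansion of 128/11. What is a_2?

Run the Euclidean algorithm, recording each quotient:
⌊128/11⌋ = 11, remainder 7
⌊11/7⌋ = 1, remainder 4
⌊7/4⌋ = 1, remainder 3

1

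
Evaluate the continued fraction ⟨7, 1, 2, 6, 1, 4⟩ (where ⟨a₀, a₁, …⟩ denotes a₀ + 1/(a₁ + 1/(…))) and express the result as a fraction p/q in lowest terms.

822/107

Build up convergents one term at a time:
a_0 = 7: 7/1
a_1 = 1: 8/1
a_2 = 2: 23/3
a_3 = 6: 146/19
a_4 = 1: 169/22
a_5 = 4: 822/107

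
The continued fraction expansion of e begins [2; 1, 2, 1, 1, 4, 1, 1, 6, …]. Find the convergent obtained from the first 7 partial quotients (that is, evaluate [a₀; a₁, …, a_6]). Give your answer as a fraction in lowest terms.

Use the convergent recurrence hₖ = aₖ·hₖ₋₁ + hₖ₋₂ (and likewise for the denominators kₖ):
a_0 = 2: 2/1
a_1 = 1: 3/1
a_2 = 2: 8/3
a_3 = 1: 11/4
a_4 = 1: 19/7
a_5 = 4: 87/32
a_6 = 1: 106/39

106/39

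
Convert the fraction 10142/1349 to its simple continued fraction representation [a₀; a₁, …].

Repeatedly divide and take the remainder:
10142 ÷ 1349 → quotient 7, remainder 699
1349 ÷ 699 → quotient 1, remainder 650
699 ÷ 650 → quotient 1, remainder 49
650 ÷ 49 → quotient 13, remainder 13
49 ÷ 13 → quotient 3, remainder 10
13 ÷ 10 → quotient 1, remainder 3
10 ÷ 3 → quotient 3, remainder 1
3 ÷ 1 → quotient 3, remainder 0

[7; 1, 1, 13, 3, 1, 3, 3]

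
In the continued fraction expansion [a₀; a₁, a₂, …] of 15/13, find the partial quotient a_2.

2

15 ÷ 13 → quotient 1, remainder 2
13 ÷ 2 → quotient 6, remainder 1
2 ÷ 1 → quotient 2, remainder 0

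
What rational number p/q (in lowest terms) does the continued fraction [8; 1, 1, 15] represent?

Work from the innermost term outward:
Start with 15.
1 + 1/(15/1) = 1 + 1/15 = 16/15
1 + 1/(16/15) = 1 + 15/16 = 31/16
8 + 1/(31/16) = 8 + 16/31 = 264/31

264/31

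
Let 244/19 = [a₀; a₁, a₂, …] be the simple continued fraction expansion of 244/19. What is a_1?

244 ÷ 19 → quotient 12, remainder 16
19 ÷ 16 → quotient 1, remainder 3

1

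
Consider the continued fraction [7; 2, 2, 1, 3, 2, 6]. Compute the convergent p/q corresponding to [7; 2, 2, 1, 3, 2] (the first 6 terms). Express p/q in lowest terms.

438/59

a_0 = 7: 7/1
a_1 = 2: 15/2
a_2 = 2: 37/5
a_3 = 1: 52/7
a_4 = 3: 193/26
a_5 = 2: 438/59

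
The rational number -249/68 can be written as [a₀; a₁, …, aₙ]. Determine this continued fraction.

[-4; 2, 1, 22]

Repeatedly divide and take the remainder:
-249 = -4·68 + 23, so a_0 = -4
68 = 2·23 + 22, so a_1 = 2
23 = 1·22 + 1, so a_2 = 1
22 = 22·1 + 0, so a_3 = 22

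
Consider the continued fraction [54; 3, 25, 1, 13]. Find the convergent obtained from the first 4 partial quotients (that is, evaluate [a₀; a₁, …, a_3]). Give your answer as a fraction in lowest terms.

Build up convergents one term at a time:
a_0 = 54: 54/1
a_1 = 3: 163/3
a_2 = 25: 4129/76
a_3 = 1: 4292/79

4292/79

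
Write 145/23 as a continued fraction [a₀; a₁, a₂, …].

[6; 3, 3, 2]

⌊145/23⌋ = 6, remainder 7
⌊23/7⌋ = 3, remainder 2
⌊7/2⌋ = 3, remainder 1
⌊2/1⌋ = 2, remainder 0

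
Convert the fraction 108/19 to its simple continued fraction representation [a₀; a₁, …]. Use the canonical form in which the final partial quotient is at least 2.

[5; 1, 2, 6]

⌊108/19⌋ = 5, remainder 13
⌊19/13⌋ = 1, remainder 6
⌊13/6⌋ = 2, remainder 1
⌊6/1⌋ = 6, remainder 0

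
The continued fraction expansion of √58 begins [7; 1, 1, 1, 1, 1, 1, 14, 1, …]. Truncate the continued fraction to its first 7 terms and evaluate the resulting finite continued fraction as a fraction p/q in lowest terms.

Start with 1.
1 + 1/(1/1) = 1 + 1/1 = 2/1
1 + 1/(2/1) = 1 + 1/2 = 3/2
1 + 1/(3/2) = 1 + 2/3 = 5/3
1 + 1/(5/3) = 1 + 3/5 = 8/5
1 + 1/(8/5) = 1 + 5/8 = 13/8
7 + 1/(13/8) = 7 + 8/13 = 99/13

99/13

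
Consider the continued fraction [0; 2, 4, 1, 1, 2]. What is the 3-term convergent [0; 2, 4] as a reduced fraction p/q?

Starting at the tail and folding back:
Start with 4.
2 + 1/(4/1) = 2 + 1/4 = 9/4
0 + 1/(9/4) = 0 + 4/9 = 4/9

4/9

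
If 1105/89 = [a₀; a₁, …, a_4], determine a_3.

Apply division with remainder until the remainder is 0:
1105 = 12·89 + 37, so a_0 = 12
89 = 2·37 + 15, so a_1 = 2
37 = 2·15 + 7, so a_2 = 2
15 = 2·7 + 1, so a_3 = 2

2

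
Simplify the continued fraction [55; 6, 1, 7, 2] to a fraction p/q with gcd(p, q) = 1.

a_0 = 55: 55/1
a_1 = 6: 331/6
a_2 = 1: 386/7
a_3 = 7: 3033/55
a_4 = 2: 6452/117

6452/117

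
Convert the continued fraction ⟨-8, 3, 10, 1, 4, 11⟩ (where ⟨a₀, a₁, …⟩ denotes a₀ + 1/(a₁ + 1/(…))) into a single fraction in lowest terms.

-14363/1871

Use the convergent recurrence hₖ = aₖ·hₖ₋₁ + hₖ₋₂ (and likewise for the denominators kₖ):
a_0 = -8: -8/1
a_1 = 3: -23/3
a_2 = 10: -238/31
a_3 = 1: -261/34
a_4 = 4: -1282/167
a_5 = 11: -14363/1871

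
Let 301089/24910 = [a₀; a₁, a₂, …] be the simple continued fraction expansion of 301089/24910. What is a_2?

Repeatedly divide and take the remainder:
⌊301089/24910⌋ = 12, remainder 2169
⌊24910/2169⌋ = 11, remainder 1051
⌊2169/1051⌋ = 2, remainder 67

2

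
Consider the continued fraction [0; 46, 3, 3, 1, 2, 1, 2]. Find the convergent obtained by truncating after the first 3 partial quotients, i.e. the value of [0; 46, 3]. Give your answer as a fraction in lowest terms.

Use the convergent recurrence hₖ = aₖ·hₖ₋₁ + hₖ₋₂ (and likewise for the denominators kₖ):
a_0 = 0: 0/1
a_1 = 46: 1/46
a_2 = 3: 3/139

3/139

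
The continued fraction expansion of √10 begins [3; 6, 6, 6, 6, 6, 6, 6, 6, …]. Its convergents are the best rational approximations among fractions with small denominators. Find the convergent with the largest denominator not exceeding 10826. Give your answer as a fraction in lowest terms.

List convergents until the denominator exceeds the bound:
a_0 = 3: 3/1  (≤ bound)
a_1 = 6: 19/6  (≤ bound)
a_2 = 6: 117/37  (≤ bound)
a_3 = 6: 721/228  (≤ bound)
a_4 = 6: 4443/1405  (≤ bound)
a_5 = 6: 27379/8658  (≤ bound)
a_6 = 6: 168717/53353  (> 10826, stop)

27379/8658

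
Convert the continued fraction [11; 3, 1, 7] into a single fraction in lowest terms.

Compute successive convergents:
a_0 = 11: 11/1
a_1 = 3: 34/3
a_2 = 1: 45/4
a_3 = 7: 349/31

349/31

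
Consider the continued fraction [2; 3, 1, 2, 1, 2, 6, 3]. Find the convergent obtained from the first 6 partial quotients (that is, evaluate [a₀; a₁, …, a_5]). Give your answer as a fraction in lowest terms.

93/41

Start with 2.
1 + 1/(2/1) = 1 + 1/2 = 3/2
2 + 1/(3/2) = 2 + 2/3 = 8/3
1 + 1/(8/3) = 1 + 3/8 = 11/8
3 + 1/(11/8) = 3 + 8/11 = 41/11
2 + 1/(41/11) = 2 + 11/41 = 93/41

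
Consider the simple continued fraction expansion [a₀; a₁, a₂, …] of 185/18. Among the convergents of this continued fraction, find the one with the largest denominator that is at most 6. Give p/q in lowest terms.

41/4

a_0 = 10: 10/1  (≤ bound)
a_1 = 3: 31/3  (≤ bound)
a_2 = 1: 41/4  (≤ bound)
a_3 = 1: 72/7  (> 6, stop)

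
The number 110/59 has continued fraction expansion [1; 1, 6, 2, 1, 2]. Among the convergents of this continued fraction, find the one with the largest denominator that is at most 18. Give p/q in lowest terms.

a_0 = 1: 1/1  (≤ bound)
a_1 = 1: 2/1  (≤ bound)
a_2 = 6: 13/7  (≤ bound)
a_3 = 2: 28/15  (≤ bound)
a_4 = 1: 41/22  (> 18, stop)

28/15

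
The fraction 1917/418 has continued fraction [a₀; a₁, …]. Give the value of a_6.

14

1917 ÷ 418 → quotient 4, remainder 245
418 ÷ 245 → quotient 1, remainder 173
245 ÷ 173 → quotient 1, remainder 72
173 ÷ 72 → quotient 2, remainder 29
72 ÷ 29 → quotient 2, remainder 14
29 ÷ 14 → quotient 2, remainder 1
14 ÷ 1 → quotient 14, remainder 0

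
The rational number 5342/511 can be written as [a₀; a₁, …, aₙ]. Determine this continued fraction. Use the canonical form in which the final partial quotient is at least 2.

5342 ÷ 511 → quotient 10, remainder 232
511 ÷ 232 → quotient 2, remainder 47
232 ÷ 47 → quotient 4, remainder 44
47 ÷ 44 → quotient 1, remainder 3
44 ÷ 3 → quotient 14, remainder 2
3 ÷ 2 → quotient 1, remainder 1
2 ÷ 1 → quotient 2, remainder 0

[10; 2, 4, 1, 14, 1, 2]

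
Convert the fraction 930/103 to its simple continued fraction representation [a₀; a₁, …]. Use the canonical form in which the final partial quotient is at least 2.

[9; 34, 3]

930 ÷ 103 → quotient 9, remainder 3
103 ÷ 3 → quotient 34, remainder 1
3 ÷ 1 → quotient 3, remainder 0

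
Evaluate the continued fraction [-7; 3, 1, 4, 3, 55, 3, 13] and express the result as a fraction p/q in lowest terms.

Start with 13.
3 + 1/(13/1) = 3 + 1/13 = 40/13
55 + 1/(40/13) = 55 + 13/40 = 2213/40
3 + 1/(2213/40) = 3 + 40/2213 = 6679/2213
4 + 1/(6679/2213) = 4 + 2213/6679 = 28929/6679
1 + 1/(28929/6679) = 1 + 6679/28929 = 35608/28929
3 + 1/(35608/28929) = 3 + 28929/35608 = 135753/35608
-7 + 1/(135753/35608) = -7 + 35608/135753 = -914663/135753

-914663/135753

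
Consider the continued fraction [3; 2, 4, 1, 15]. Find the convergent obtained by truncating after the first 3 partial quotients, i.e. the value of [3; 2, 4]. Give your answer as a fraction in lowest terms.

Use the convergent recurrence hₖ = aₖ·hₖ₋₁ + hₖ₋₂ (and likewise for the denominators kₖ):
a_0 = 3: 3/1
a_1 = 2: 7/2
a_2 = 4: 31/9

31/9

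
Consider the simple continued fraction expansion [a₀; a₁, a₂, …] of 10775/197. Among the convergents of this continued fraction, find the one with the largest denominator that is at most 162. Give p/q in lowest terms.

a_0 = 54: 54/1  (≤ bound)
a_1 = 1: 55/1  (≤ bound)
a_2 = 2: 164/3  (≤ bound)
a_3 = 3: 547/10  (≤ bound)
a_4 = 1: 711/13  (≤ bound)
a_5 = 1: 1258/23  (≤ bound)
a_6 = 8: 10775/197  (> 162, stop)

1258/23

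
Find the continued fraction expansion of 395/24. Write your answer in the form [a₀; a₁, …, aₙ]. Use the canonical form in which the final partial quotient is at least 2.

[16; 2, 5, 2]

395 ÷ 24 → quotient 16, remainder 11
24 ÷ 11 → quotient 2, remainder 2
11 ÷ 2 → quotient 5, remainder 1
2 ÷ 1 → quotient 2, remainder 0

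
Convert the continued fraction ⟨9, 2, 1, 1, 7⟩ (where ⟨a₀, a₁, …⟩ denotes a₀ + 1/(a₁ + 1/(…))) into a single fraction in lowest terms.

357/38

Use the convergent recurrence hₖ = aₖ·hₖ₋₁ + hₖ₋₂ (and likewise for the denominators kₖ):
a_0 = 9: 9/1
a_1 = 2: 19/2
a_2 = 1: 28/3
a_3 = 1: 47/5
a_4 = 7: 357/38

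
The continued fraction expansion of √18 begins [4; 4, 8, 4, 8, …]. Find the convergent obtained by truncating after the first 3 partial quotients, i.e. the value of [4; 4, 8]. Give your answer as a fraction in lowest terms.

Start with 8.
4 + 1/(8/1) = 4 + 1/8 = 33/8
4 + 1/(33/8) = 4 + 8/33 = 140/33

140/33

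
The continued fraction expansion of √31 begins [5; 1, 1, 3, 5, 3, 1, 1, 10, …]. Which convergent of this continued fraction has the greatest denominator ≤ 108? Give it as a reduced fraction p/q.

206/37

List convergents until the denominator exceeds the bound:
a_0 = 5: 5/1  (≤ bound)
a_1 = 1: 6/1  (≤ bound)
a_2 = 1: 11/2  (≤ bound)
a_3 = 3: 39/7  (≤ bound)
a_4 = 5: 206/37  (≤ bound)
a_5 = 3: 657/118  (> 108, stop)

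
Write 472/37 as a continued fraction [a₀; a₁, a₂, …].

Repeatedly divide and take the remainder:
⌊472/37⌋ = 12, remainder 28
⌊37/28⌋ = 1, remainder 9
⌊28/9⌋ = 3, remainder 1
⌊9/1⌋ = 9, remainder 0

[12; 1, 3, 9]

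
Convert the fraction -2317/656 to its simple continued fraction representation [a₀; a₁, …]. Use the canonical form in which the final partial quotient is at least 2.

⌊-2317/656⌋ = -4, remainder 307
⌊656/307⌋ = 2, remainder 42
⌊307/42⌋ = 7, remainder 13
⌊42/13⌋ = 3, remainder 3
⌊13/3⌋ = 4, remainder 1
⌊3/1⌋ = 3, remainder 0

[-4; 2, 7, 3, 4, 3]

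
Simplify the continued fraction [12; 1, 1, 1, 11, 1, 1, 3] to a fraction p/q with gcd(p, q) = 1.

Collapse the nested fraction from the inside out:
Start with 3.
1 + 1/(3/1) = 1 + 1/3 = 4/3
1 + 1/(4/3) = 1 + 3/4 = 7/4
11 + 1/(7/4) = 11 + 4/7 = 81/7
1 + 1/(81/7) = 1 + 7/81 = 88/81
1 + 1/(88/81) = 1 + 81/88 = 169/88
1 + 1/(169/88) = 1 + 88/169 = 257/169
12 + 1/(257/169) = 12 + 169/257 = 3253/257

3253/257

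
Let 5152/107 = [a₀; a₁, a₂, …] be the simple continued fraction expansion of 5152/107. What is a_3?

5152 ÷ 107 → quotient 48, remainder 16
107 ÷ 16 → quotient 6, remainder 11
16 ÷ 11 → quotient 1, remainder 5
11 ÷ 5 → quotient 2, remainder 1

2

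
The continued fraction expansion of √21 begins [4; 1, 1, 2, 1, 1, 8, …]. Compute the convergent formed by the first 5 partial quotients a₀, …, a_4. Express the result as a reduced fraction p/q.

32/7

Start with 1.
2 + 1/(1/1) = 2 + 1/1 = 3/1
1 + 1/(3/1) = 1 + 1/3 = 4/3
1 + 1/(4/3) = 1 + 3/4 = 7/4
4 + 1/(7/4) = 4 + 4/7 = 32/7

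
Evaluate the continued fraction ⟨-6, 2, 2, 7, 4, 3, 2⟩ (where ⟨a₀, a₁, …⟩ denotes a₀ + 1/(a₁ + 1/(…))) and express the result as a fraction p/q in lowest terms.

-6406/1145

Start with 2.
3 + 1/(2/1) = 3 + 1/2 = 7/2
4 + 1/(7/2) = 4 + 2/7 = 30/7
7 + 1/(30/7) = 7 + 7/30 = 217/30
2 + 1/(217/30) = 2 + 30/217 = 464/217
2 + 1/(464/217) = 2 + 217/464 = 1145/464
-6 + 1/(1145/464) = -6 + 464/1145 = -6406/1145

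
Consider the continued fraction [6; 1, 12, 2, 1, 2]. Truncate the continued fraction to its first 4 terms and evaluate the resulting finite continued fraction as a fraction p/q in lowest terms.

Start with 2.
12 + 1/(2/1) = 12 + 1/2 = 25/2
1 + 1/(25/2) = 1 + 2/25 = 27/25
6 + 1/(27/25) = 6 + 25/27 = 187/27

187/27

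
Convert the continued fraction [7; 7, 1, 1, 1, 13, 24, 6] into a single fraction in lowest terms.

325639/45668

Build up convergents one term at a time:
a_0 = 7: 7/1
a_1 = 7: 50/7
a_2 = 1: 57/8
a_3 = 1: 107/15
a_4 = 1: 164/23
a_5 = 13: 2239/314
a_6 = 24: 53900/7559
a_7 = 6: 325639/45668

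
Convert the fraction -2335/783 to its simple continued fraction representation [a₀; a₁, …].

Run the Euclidean algorithm, recording each quotient:
-2335 = -3·783 + 14, so a_0 = -3
783 = 55·14 + 13, so a_1 = 55
14 = 1·13 + 1, so a_2 = 1
13 = 13·1 + 0, so a_3 = 13

[-3; 55, 1, 13]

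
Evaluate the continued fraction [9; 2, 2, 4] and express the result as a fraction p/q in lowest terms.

207/22

Build up convergents one term at a time:
a_0 = 9: 9/1
a_1 = 2: 19/2
a_2 = 2: 47/5
a_3 = 4: 207/22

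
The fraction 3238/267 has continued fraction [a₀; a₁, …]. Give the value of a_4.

3238 = 12·267 + 34, so a_0 = 12
267 = 7·34 + 29, so a_1 = 7
34 = 1·29 + 5, so a_2 = 1
29 = 5·5 + 4, so a_3 = 5
5 = 1·4 + 1, so a_4 = 1

1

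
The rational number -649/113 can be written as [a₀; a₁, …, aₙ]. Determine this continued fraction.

[-6; 3, 1, 8, 1, 2]

Repeatedly divide and take the remainder:
-649 ÷ 113 → quotient -6, remainder 29
113 ÷ 29 → quotient 3, remainder 26
29 ÷ 26 → quotient 1, remainder 3
26 ÷ 3 → quotient 8, remainder 2
3 ÷ 2 → quotient 1, remainder 1
2 ÷ 1 → quotient 2, remainder 0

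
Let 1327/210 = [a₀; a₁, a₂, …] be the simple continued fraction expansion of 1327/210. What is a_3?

⌊1327/210⌋ = 6, remainder 67
⌊210/67⌋ = 3, remainder 9
⌊67/9⌋ = 7, remainder 4
⌊9/4⌋ = 2, remainder 1

2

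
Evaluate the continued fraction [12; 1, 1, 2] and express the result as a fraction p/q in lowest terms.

Compute successive convergents:
a_0 = 12: 12/1
a_1 = 1: 13/1
a_2 = 1: 25/2
a_3 = 2: 63/5

63/5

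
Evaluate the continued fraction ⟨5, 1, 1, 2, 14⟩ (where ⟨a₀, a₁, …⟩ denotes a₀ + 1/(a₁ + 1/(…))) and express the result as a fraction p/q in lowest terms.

Compute successive convergents:
a_0 = 5: 5/1
a_1 = 1: 6/1
a_2 = 1: 11/2
a_3 = 2: 28/5
a_4 = 14: 403/72

403/72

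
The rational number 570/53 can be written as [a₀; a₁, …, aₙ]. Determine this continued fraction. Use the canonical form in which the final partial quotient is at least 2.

570 = 10·53 + 40, so a_0 = 10
53 = 1·40 + 13, so a_1 = 1
40 = 3·13 + 1, so a_2 = 3
13 = 13·1 + 0, so a_3 = 13

[10; 1, 3, 13]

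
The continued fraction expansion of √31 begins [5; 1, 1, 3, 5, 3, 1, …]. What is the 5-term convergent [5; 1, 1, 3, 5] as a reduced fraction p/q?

Work from the innermost term outward:
Start with 5.
3 + 1/(5/1) = 3 + 1/5 = 16/5
1 + 1/(16/5) = 1 + 5/16 = 21/16
1 + 1/(21/16) = 1 + 16/21 = 37/21
5 + 1/(37/21) = 5 + 21/37 = 206/37

206/37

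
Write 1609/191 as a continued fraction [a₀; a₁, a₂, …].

1609 = 8·191 + 81, so a_0 = 8
191 = 2·81 + 29, so a_1 = 2
81 = 2·29 + 23, so a_2 = 2
29 = 1·23 + 6, so a_3 = 1
23 = 3·6 + 5, so a_4 = 3
6 = 1·5 + 1, so a_5 = 1
5 = 5·1 + 0, so a_6 = 5

[8; 2, 2, 1, 3, 1, 5]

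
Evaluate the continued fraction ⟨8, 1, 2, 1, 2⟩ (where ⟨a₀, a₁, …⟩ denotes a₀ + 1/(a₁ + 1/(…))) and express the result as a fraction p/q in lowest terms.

96/11

Collapse the nested fraction from the inside out:
Start with 2.
1 + 1/(2/1) = 1 + 1/2 = 3/2
2 + 1/(3/2) = 2 + 2/3 = 8/3
1 + 1/(8/3) = 1 + 3/8 = 11/8
8 + 1/(11/8) = 8 + 8/11 = 96/11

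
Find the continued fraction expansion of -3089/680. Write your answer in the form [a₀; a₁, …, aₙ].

Apply division with remainder until the remainder is 0:
⌊-3089/680⌋ = -5, remainder 311
⌊680/311⌋ = 2, remainder 58
⌊311/58⌋ = 5, remainder 21
⌊58/21⌋ = 2, remainder 16
⌊21/16⌋ = 1, remainder 5
⌊16/5⌋ = 3, remainder 1
⌊5/1⌋ = 5, remainder 0

[-5; 2, 5, 2, 1, 3, 5]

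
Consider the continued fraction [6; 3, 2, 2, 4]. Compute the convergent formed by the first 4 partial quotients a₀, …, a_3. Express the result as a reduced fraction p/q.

a_0 = 6: 6/1
a_1 = 3: 19/3
a_2 = 2: 44/7
a_3 = 2: 107/17

107/17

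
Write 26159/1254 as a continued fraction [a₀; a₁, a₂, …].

Apply division with remainder until the remainder is 0:
⌊26159/1254⌋ = 20, remainder 1079
⌊1254/1079⌋ = 1, remainder 175
⌊1079/175⌋ = 6, remainder 29
⌊175/29⌋ = 6, remainder 1
⌊29/1⌋ = 29, remainder 0

[20; 1, 6, 6, 29]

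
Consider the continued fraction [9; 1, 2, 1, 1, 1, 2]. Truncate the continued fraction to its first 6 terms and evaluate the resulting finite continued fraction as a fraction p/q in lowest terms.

a_0 = 9: 9/1
a_1 = 1: 10/1
a_2 = 2: 29/3
a_3 = 1: 39/4
a_4 = 1: 68/7
a_5 = 1: 107/11

107/11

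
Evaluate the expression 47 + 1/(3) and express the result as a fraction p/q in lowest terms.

142/3

Compute successive convergents:
a_0 = 47: 47/1
a_1 = 3: 142/3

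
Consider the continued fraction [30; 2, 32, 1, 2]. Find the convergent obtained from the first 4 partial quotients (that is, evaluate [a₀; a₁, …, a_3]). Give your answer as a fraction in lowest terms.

2043/67

Start with 1.
32 + 1/(1/1) = 32 + 1/1 = 33/1
2 + 1/(33/1) = 2 + 1/33 = 67/33
30 + 1/(67/33) = 30 + 33/67 = 2043/67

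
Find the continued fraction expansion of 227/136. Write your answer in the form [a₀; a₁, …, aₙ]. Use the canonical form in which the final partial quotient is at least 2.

[1; 1, 2, 45]

⌊227/136⌋ = 1, remainder 91
⌊136/91⌋ = 1, remainder 45
⌊91/45⌋ = 2, remainder 1
⌊45/1⌋ = 45, remainder 0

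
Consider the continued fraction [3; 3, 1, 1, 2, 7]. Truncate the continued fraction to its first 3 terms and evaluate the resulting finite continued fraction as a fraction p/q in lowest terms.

13/4

Start with 1.
3 + 1/(1/1) = 3 + 1/1 = 4/1
3 + 1/(4/1) = 3 + 1/4 = 13/4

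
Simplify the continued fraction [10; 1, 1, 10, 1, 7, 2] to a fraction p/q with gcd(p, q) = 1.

a_0 = 10: 10/1
a_1 = 1: 11/1
a_2 = 1: 21/2
a_3 = 10: 221/21
a_4 = 1: 242/23
a_5 = 7: 1915/182
a_6 = 2: 4072/387

4072/387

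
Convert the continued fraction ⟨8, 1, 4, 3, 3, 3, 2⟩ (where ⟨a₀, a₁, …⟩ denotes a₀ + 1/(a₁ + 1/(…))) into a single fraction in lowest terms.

3551/403

a_0 = 8: 8/1
a_1 = 1: 9/1
a_2 = 4: 44/5
a_3 = 3: 141/16
a_4 = 3: 467/53
a_5 = 3: 1542/175
a_6 = 2: 3551/403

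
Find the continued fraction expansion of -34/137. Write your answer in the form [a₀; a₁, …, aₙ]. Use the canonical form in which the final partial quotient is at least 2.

[-1; 1, 3, 34]

Apply division with remainder until the remainder is 0:
-34 ÷ 137 → quotient -1, remainder 103
137 ÷ 103 → quotient 1, remainder 34
103 ÷ 34 → quotient 3, remainder 1
34 ÷ 1 → quotient 34, remainder 0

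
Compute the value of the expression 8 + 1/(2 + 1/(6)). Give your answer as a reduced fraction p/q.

110/13

Start with 6.
2 + 1/(6/1) = 2 + 1/6 = 13/6
8 + 1/(13/6) = 8 + 6/13 = 110/13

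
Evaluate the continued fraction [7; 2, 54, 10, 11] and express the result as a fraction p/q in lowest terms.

90852/12121

a_0 = 7: 7/1
a_1 = 2: 15/2
a_2 = 54: 817/109
a_3 = 10: 8185/1092
a_4 = 11: 90852/12121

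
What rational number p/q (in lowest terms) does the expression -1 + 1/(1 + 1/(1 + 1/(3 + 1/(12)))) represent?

-37/86

Work from the innermost term outward:
Start with 12.
3 + 1/(12/1) = 3 + 1/12 = 37/12
1 + 1/(37/12) = 1 + 12/37 = 49/37
1 + 1/(49/37) = 1 + 37/49 = 86/49
-1 + 1/(86/49) = -1 + 49/86 = -37/86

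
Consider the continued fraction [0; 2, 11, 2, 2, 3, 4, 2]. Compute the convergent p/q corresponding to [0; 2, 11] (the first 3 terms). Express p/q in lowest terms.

11/23

a_0 = 0: 0/1
a_1 = 2: 1/2
a_2 = 11: 11/23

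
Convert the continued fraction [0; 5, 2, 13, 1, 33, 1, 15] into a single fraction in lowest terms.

a_0 = 0: 0/1
a_1 = 5: 1/5
a_2 = 2: 2/11
a_3 = 13: 27/148
a_4 = 1: 29/159
a_5 = 33: 984/5395
a_6 = 1: 1013/5554
a_7 = 15: 16179/88705

16179/88705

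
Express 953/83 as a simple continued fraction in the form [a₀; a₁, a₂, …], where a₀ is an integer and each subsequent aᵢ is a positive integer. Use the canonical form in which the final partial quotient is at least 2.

[11; 2, 13, 3]

Run the Euclidean algorithm, recording each quotient:
953 ÷ 83 → quotient 11, remainder 40
83 ÷ 40 → quotient 2, remainder 3
40 ÷ 3 → quotient 13, remainder 1
3 ÷ 1 → quotient 3, remainder 0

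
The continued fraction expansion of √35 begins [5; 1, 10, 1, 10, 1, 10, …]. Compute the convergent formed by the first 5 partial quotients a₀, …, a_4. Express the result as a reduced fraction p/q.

775/131

a_0 = 5: 5/1
a_1 = 1: 6/1
a_2 = 10: 65/11
a_3 = 1: 71/12
a_4 = 10: 775/131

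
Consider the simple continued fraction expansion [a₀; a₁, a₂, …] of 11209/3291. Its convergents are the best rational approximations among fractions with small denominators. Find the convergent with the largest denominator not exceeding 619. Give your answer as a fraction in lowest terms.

a_0 = 3: 3/1  (≤ bound)
a_1 = 2: 7/2  (≤ bound)
a_2 = 2: 17/5  (≤ bound)
a_3 = 6: 109/32  (≤ bound)
a_4 = 3: 344/101  (≤ bound)
a_5 = 6: 2173/638  (> 619, stop)

344/101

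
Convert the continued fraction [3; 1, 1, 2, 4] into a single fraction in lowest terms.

79/22

Start with 4.
2 + 1/(4/1) = 2 + 1/4 = 9/4
1 + 1/(9/4) = 1 + 4/9 = 13/9
1 + 1/(13/9) = 1 + 9/13 = 22/13
3 + 1/(22/13) = 3 + 13/22 = 79/22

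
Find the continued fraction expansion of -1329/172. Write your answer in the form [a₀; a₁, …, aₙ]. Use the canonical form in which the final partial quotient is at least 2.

[-8; 3, 1, 1, 1, 15]

⌊-1329/172⌋ = -8, remainder 47
⌊172/47⌋ = 3, remainder 31
⌊47/31⌋ = 1, remainder 16
⌊31/16⌋ = 1, remainder 15
⌊16/15⌋ = 1, remainder 1
⌊15/1⌋ = 15, remainder 0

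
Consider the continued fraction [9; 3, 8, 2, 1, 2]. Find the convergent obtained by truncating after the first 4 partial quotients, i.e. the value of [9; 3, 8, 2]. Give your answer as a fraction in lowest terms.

Work from the innermost term outward:
Start with 2.
8 + 1/(2/1) = 8 + 1/2 = 17/2
3 + 1/(17/2) = 3 + 2/17 = 53/17
9 + 1/(53/17) = 9 + 17/53 = 494/53

494/53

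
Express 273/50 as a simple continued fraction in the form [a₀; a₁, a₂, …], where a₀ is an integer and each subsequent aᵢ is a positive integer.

[5; 2, 5, 1, 3]

⌊273/50⌋ = 5, remainder 23
⌊50/23⌋ = 2, remainder 4
⌊23/4⌋ = 5, remainder 3
⌊4/3⌋ = 1, remainder 1
⌊3/1⌋ = 3, remainder 0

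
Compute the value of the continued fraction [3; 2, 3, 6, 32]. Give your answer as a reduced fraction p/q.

4856/1415

a_0 = 3: 3/1
a_1 = 2: 7/2
a_2 = 3: 24/7
a_3 = 6: 151/44
a_4 = 32: 4856/1415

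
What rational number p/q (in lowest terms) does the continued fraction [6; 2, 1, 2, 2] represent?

121/19

Build up convergents one term at a time:
a_0 = 6: 6/1
a_1 = 2: 13/2
a_2 = 1: 19/3
a_3 = 2: 51/8
a_4 = 2: 121/19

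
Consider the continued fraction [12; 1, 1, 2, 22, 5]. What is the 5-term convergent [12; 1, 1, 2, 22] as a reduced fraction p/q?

Start with 22.
2 + 1/(22/1) = 2 + 1/22 = 45/22
1 + 1/(45/22) = 1 + 22/45 = 67/45
1 + 1/(67/45) = 1 + 45/67 = 112/67
12 + 1/(112/67) = 12 + 67/112 = 1411/112

1411/112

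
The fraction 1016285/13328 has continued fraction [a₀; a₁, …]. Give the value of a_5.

1

1016285 ÷ 13328 → quotient 76, remainder 3357
13328 ÷ 3357 → quotient 3, remainder 3257
3357 ÷ 3257 → quotient 1, remainder 100
3257 ÷ 100 → quotient 32, remainder 57
100 ÷ 57 → quotient 1, remainder 43
57 ÷ 43 → quotient 1, remainder 14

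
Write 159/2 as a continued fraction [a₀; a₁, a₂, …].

⌊159/2⌋ = 79, remainder 1
⌊2/1⌋ = 2, remainder 0

[79; 2]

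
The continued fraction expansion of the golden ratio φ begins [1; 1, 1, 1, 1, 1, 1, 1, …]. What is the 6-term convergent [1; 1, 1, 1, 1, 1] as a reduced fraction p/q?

Build up convergents one term at a time:
a_0 = 1: 1/1
a_1 = 1: 2/1
a_2 = 1: 3/2
a_3 = 1: 5/3
a_4 = 1: 8/5
a_5 = 1: 13/8

13/8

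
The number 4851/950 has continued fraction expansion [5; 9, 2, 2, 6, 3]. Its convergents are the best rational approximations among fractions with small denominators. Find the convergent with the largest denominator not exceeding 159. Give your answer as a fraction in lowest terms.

a_0 = 5: 5/1  (≤ bound)
a_1 = 9: 46/9  (≤ bound)
a_2 = 2: 97/19  (≤ bound)
a_3 = 2: 240/47  (≤ bound)
a_4 = 6: 1537/301  (> 159, stop)

240/47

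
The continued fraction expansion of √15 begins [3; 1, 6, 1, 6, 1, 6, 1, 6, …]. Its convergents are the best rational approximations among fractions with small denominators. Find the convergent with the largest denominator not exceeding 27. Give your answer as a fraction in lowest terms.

31/8

a_0 = 3: 3/1  (≤ bound)
a_1 = 1: 4/1  (≤ bound)
a_2 = 6: 27/7  (≤ bound)
a_3 = 1: 31/8  (≤ bound)
a_4 = 6: 213/55  (> 27, stop)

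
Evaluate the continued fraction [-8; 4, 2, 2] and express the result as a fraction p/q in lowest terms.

-171/22

Compute successive convergents:
a_0 = -8: -8/1
a_1 = 4: -31/4
a_2 = 2: -70/9
a_3 = 2: -171/22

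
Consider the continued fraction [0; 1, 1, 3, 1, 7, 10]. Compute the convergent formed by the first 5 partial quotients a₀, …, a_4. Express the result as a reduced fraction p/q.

5/9

Work from the innermost term outward:
Start with 1.
3 + 1/(1/1) = 3 + 1/1 = 4/1
1 + 1/(4/1) = 1 + 1/4 = 5/4
1 + 1/(5/4) = 1 + 4/5 = 9/5
0 + 1/(9/5) = 0 + 5/9 = 5/9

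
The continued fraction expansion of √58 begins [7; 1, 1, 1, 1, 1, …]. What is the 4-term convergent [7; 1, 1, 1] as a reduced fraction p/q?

Start with 1.
1 + 1/(1/1) = 1 + 1/1 = 2/1
1 + 1/(2/1) = 1 + 1/2 = 3/2
7 + 1/(3/2) = 7 + 2/3 = 23/3

23/3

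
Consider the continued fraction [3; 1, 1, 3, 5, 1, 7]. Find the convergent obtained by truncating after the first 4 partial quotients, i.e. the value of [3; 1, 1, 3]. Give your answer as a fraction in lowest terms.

25/7

a_0 = 3: 3/1
a_1 = 1: 4/1
a_2 = 1: 7/2
a_3 = 3: 25/7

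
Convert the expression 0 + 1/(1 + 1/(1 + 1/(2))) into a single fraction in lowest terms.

3/5

Start with 2.
1 + 1/(2/1) = 1 + 1/2 = 3/2
1 + 1/(3/2) = 1 + 2/3 = 5/3
0 + 1/(5/3) = 0 + 3/5 = 3/5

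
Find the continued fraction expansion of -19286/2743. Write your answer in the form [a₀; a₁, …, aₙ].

[-8; 1, 31, 3, 1, 2, 3, 2]

Apply division with remainder until the remainder is 0:
-19286 ÷ 2743 → quotient -8, remainder 2658
2743 ÷ 2658 → quotient 1, remainder 85
2658 ÷ 85 → quotient 31, remainder 23
85 ÷ 23 → quotient 3, remainder 16
23 ÷ 16 → quotient 1, remainder 7
16 ÷ 7 → quotient 2, remainder 2
7 ÷ 2 → quotient 3, remainder 1
2 ÷ 1 → quotient 2, remainder 0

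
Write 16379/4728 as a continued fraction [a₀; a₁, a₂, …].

[3; 2, 6, 2, 41, 1, 3]

Run the Euclidean algorithm, recording each quotient:
⌊16379/4728⌋ = 3, remainder 2195
⌊4728/2195⌋ = 2, remainder 338
⌊2195/338⌋ = 6, remainder 167
⌊338/167⌋ = 2, remainder 4
⌊167/4⌋ = 41, remainder 3
⌊4/3⌋ = 1, remainder 1
⌊3/1⌋ = 3, remainder 0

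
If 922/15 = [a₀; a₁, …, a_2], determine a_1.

2

Run the Euclidean algorithm, recording each quotient:
922 ÷ 15 → quotient 61, remainder 7
15 ÷ 7 → quotient 2, remainder 1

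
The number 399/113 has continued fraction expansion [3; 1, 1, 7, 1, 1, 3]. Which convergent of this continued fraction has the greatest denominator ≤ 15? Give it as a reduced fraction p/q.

53/15

a_0 = 3: 3/1  (≤ bound)
a_1 = 1: 4/1  (≤ bound)
a_2 = 1: 7/2  (≤ bound)
a_3 = 7: 53/15  (≤ bound)
a_4 = 1: 60/17  (> 15, stop)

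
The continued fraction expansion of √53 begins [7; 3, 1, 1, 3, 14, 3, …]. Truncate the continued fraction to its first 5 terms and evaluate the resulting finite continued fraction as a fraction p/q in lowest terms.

Start with 3.
1 + 1/(3/1) = 1 + 1/3 = 4/3
1 + 1/(4/3) = 1 + 3/4 = 7/4
3 + 1/(7/4) = 3 + 4/7 = 25/7
7 + 1/(25/7) = 7 + 7/25 = 182/25

182/25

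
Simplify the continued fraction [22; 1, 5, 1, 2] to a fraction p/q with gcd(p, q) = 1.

a_0 = 22: 22/1
a_1 = 1: 23/1
a_2 = 5: 137/6
a_3 = 1: 160/7
a_4 = 2: 457/20

457/20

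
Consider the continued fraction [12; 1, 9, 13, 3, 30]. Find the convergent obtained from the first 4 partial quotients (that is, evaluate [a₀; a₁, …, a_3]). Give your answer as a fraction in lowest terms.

1690/131

a_0 = 12: 12/1
a_1 = 1: 13/1
a_2 = 9: 129/10
a_3 = 13: 1690/131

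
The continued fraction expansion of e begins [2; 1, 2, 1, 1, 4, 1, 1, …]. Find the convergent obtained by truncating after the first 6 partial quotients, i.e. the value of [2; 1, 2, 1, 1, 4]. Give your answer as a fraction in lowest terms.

a_0 = 2: 2/1
a_1 = 1: 3/1
a_2 = 2: 8/3
a_3 = 1: 11/4
a_4 = 1: 19/7
a_5 = 4: 87/32

87/32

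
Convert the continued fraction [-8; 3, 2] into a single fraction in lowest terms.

Compute successive convergents:
a_0 = -8: -8/1
a_1 = 3: -23/3
a_2 = 2: -54/7

-54/7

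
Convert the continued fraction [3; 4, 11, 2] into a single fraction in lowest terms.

305/94

Compute successive convergents:
a_0 = 3: 3/1
a_1 = 4: 13/4
a_2 = 11: 146/45
a_3 = 2: 305/94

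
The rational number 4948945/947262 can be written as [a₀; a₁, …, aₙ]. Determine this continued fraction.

4948945 = 5·947262 + 212635, so a_0 = 5
947262 = 4·212635 + 96722, so a_1 = 4
212635 = 2·96722 + 19191, so a_2 = 2
96722 = 5·19191 + 767, so a_3 = 5
19191 = 25·767 + 16, so a_4 = 25
767 = 47·16 + 15, so a_5 = 47
16 = 1·15 + 1, so a_6 = 1
15 = 15·1 + 0, so a_7 = 15

[5; 4, 2, 5, 25, 47, 1, 15]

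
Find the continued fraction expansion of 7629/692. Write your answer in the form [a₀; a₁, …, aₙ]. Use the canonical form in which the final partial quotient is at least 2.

⌊7629/692⌋ = 11, remainder 17
⌊692/17⌋ = 40, remainder 12
⌊17/12⌋ = 1, remainder 5
⌊12/5⌋ = 2, remainder 2
⌊5/2⌋ = 2, remainder 1
⌊2/1⌋ = 2, remainder 0

[11; 40, 1, 2, 2, 2]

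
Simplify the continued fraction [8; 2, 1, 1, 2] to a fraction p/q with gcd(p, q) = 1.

109/13

Compute successive convergents:
a_0 = 8: 8/1
a_1 = 2: 17/2
a_2 = 1: 25/3
a_3 = 1: 42/5
a_4 = 2: 109/13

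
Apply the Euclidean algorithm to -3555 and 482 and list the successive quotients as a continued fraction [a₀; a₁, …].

-3555 = -8·482 + 301, so a_0 = -8
482 = 1·301 + 181, so a_1 = 1
301 = 1·181 + 120, so a_2 = 1
181 = 1·120 + 61, so a_3 = 1
120 = 1·61 + 59, so a_4 = 1
61 = 1·59 + 2, so a_5 = 1
59 = 29·2 + 1, so a_6 = 29
2 = 2·1 + 0, so a_7 = 2

[-8; 1, 1, 1, 1, 1, 29, 2]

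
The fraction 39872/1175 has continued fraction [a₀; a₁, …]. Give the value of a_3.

⌊39872/1175⌋ = 33, remainder 1097
⌊1175/1097⌋ = 1, remainder 78
⌊1097/78⌋ = 14, remainder 5
⌊78/5⌋ = 15, remainder 3

15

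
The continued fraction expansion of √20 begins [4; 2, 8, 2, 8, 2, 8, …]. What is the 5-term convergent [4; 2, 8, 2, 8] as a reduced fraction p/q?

1364/305

a_0 = 4: 4/1
a_1 = 2: 9/2
a_2 = 8: 76/17
a_3 = 2: 161/36
a_4 = 8: 1364/305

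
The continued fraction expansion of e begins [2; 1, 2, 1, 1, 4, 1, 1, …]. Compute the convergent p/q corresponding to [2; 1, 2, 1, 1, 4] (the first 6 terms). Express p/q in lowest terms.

Start with 4.
1 + 1/(4/1) = 1 + 1/4 = 5/4
1 + 1/(5/4) = 1 + 4/5 = 9/5
2 + 1/(9/5) = 2 + 5/9 = 23/9
1 + 1/(23/9) = 1 + 9/23 = 32/23
2 + 1/(32/23) = 2 + 23/32 = 87/32

87/32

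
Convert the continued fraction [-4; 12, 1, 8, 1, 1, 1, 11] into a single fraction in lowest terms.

-17098/4359

Start with 11.
1 + 1/(11/1) = 1 + 1/11 = 12/11
1 + 1/(12/11) = 1 + 11/12 = 23/12
1 + 1/(23/12) = 1 + 12/23 = 35/23
8 + 1/(35/23) = 8 + 23/35 = 303/35
1 + 1/(303/35) = 1 + 35/303 = 338/303
12 + 1/(338/303) = 12 + 303/338 = 4359/338
-4 + 1/(4359/338) = -4 + 338/4359 = -17098/4359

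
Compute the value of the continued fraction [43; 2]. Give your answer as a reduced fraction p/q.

87/2

Work from the innermost term outward:
Start with 2.
43 + 1/(2/1) = 43 + 1/2 = 87/2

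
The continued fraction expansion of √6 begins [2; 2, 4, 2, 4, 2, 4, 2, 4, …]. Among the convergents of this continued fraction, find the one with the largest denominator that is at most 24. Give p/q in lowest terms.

49/20

a_0 = 2: 2/1  (≤ bound)
a_1 = 2: 5/2  (≤ bound)
a_2 = 4: 22/9  (≤ bound)
a_3 = 2: 49/20  (≤ bound)
a_4 = 4: 218/89  (> 24, stop)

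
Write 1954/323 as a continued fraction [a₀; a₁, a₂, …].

[6; 20, 5, 3]

Run the Euclidean algorithm, recording each quotient:
⌊1954/323⌋ = 6, remainder 16
⌊323/16⌋ = 20, remainder 3
⌊16/3⌋ = 5, remainder 1
⌊3/1⌋ = 3, remainder 0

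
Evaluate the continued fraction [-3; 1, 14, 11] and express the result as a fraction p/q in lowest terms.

a_0 = -3: -3/1
a_1 = 1: -2/1
a_2 = 14: -31/15
a_3 = 11: -343/166

-343/166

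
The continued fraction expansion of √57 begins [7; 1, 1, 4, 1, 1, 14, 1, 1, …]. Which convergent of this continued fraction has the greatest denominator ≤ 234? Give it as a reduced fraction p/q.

151/20

a_0 = 7: 7/1  (≤ bound)
a_1 = 1: 8/1  (≤ bound)
a_2 = 1: 15/2  (≤ bound)
a_3 = 4: 68/9  (≤ bound)
a_4 = 1: 83/11  (≤ bound)
a_5 = 1: 151/20  (≤ bound)
a_6 = 14: 2197/291  (> 234, stop)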